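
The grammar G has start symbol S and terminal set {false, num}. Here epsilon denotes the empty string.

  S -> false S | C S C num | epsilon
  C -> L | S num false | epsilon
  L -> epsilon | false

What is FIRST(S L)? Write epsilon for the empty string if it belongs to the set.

{epsilon, false, num}

FIRST(L): from L->epsilon we get {epsilon}; from L->false we get {false}. So FIRST(L) = {epsilon, false}.
FIRST(S): from S->false S we get {false}; from S->C S C num we get {false, num}; from S->epsilon we get {epsilon}. So FIRST(S) = {epsilon, false, num}.
FIRST(C): from C->L we get {epsilon, false}; from C->S num false we get {false, num}; from C->epsilon we get {epsilon}. So FIRST(C) = {epsilon, false, num}.
FIRST(S L): take FIRST of each symbol in turn, carrying on past any symbol whose FIRST contains epsilon; result {epsilon, false, num}.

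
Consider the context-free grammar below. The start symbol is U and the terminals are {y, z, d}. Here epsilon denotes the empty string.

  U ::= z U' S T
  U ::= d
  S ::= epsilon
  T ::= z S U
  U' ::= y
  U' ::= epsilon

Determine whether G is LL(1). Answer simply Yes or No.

Yes

FIRST(U) = {d, z}
FIRST(S) = {epsilon}
FIRST(T) = {z}
FIRST(U') = {epsilon, y}
FOLLOW(U) = {$}
FOLLOW(S) = {d, z}
FOLLOW(T) = {$}
FOLLOW(U') = {z}
Each cell of M receives at most one production.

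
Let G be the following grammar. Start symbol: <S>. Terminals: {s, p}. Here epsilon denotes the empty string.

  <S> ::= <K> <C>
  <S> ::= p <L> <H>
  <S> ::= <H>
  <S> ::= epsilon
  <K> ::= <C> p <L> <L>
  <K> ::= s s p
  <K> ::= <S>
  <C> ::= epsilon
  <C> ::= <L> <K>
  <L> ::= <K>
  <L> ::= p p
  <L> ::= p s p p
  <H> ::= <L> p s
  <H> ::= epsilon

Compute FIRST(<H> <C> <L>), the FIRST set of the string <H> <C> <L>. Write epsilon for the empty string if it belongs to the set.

FIRST(<S>) = {epsilon, p, s}  (via <K> <C>, <H>)
FIRST(<K>) = {epsilon, p, s}  (via <C> p <L> <L>, <S>)
FIRST(<L>) = {epsilon, p, s}  (via <K>)
FIRST(<C>) = {epsilon, p, s}  (via <L> <K>)
FIRST(<H>) = {epsilon, p, s}  (via <L> p s)
FIRST(<H> <C> <L>): take FIRST of each symbol in turn, carrying on past any symbol whose FIRST contains epsilon; result {epsilon, p, s}.

{epsilon, p, s}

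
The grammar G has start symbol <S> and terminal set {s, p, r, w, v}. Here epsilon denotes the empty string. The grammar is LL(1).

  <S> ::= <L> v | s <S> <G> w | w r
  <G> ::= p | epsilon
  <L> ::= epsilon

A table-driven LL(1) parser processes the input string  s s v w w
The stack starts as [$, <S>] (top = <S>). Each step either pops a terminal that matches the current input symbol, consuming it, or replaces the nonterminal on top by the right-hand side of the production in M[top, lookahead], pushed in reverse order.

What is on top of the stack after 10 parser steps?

      Stack                Input        Action
   1  $ <S>                s s v w w $  expand <S> ::= s <S> <G> w
   2  $ w <G> <S> s        s s v w w $  match s
   3  $ w <G> <S>          s v w w $    expand <S> ::= s <S> <G> w
   4  $ w <G> w <G> <S> s  s v w w $    match s
   5  $ w <G> w <G> <S>    v w w $      expand <S> ::= <L> v
   6  $ w <G> w <G> v <L>  v w w $      expand <L> ::= epsilon
   7  $ w <G> w <G> v      v w w $      match v
   8  $ w <G> w <G>        w w $        expand <G> ::= epsilon
   9  $ w <G> w            w w $        match w
  10  $ w <G>              w $          expand <G> ::= epsilon
Stack after step 10: $ w (top = w).

w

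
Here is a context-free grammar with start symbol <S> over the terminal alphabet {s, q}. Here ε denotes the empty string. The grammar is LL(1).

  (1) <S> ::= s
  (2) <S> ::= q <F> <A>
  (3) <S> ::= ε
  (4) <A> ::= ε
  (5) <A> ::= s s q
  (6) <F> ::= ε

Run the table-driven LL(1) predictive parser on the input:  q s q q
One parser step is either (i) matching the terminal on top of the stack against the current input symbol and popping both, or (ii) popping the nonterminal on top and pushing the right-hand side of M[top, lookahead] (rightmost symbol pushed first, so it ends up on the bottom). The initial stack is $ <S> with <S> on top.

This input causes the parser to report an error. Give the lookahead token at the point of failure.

q

     Stack        Input      Action
  1  $ <S>        q s q q $  expand <S> ::= q <F> <A>
  2  $ <A> <F> q  q s q q $  match q
  3  $ <A> <F>    s q q $    expand <F> ::= ε
  4  $ <A>        s q q $    expand <A> ::= s s q
  5  $ q s s      s q q $    match s
  6  $ q s        q q $      error: top is terminal s but lookahead is q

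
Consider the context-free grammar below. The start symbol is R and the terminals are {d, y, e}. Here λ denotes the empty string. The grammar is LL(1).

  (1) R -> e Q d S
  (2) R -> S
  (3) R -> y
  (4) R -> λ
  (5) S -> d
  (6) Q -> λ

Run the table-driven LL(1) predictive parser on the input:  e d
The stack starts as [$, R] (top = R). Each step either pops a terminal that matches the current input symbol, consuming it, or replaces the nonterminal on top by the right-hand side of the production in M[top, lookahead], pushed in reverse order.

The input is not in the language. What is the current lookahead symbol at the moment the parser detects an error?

$

step 1: stack=$ R  input=e d $  — expand R -> e Q d S
step 2: stack=$ S d Q e  input=e d $  — match e
step 3: stack=$ S d Q  input=d $  — expand Q -> λ
step 4: stack=$ S d  input=d $  — match d
step 5: stack=$ S  input=$  — error: M[S, $] is empty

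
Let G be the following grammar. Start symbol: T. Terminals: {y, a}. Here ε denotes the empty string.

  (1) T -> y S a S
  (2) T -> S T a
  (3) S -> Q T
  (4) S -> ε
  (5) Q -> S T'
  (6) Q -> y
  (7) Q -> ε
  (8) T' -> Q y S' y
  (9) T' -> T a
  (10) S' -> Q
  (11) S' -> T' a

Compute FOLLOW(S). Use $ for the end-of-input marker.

FIRST(T) = {y}  (via S T a)
FIRST(S) = {ε, y}  (via Q T)
FIRST(Q) = {ε, y}  (via S T')
FIRST(T') = {y}  (via Q y S' y, T a)
FIRST(S') = {ε, y}  (via Q, T' a)
FOLLOW(T) includes $ since T is the start symbol.
FOLLOW(S'): in T'->Q y S' y, S' is followed by y with FIRST {y}. Thus FOLLOW(S') = {y}.
FOLLOW(Q): in S->Q T, Q is followed by T with FIRST {y}; in T'->Q y S' y, Q is followed by y S' y with FIRST {y}; in S'->Q, the suffix after Q is empty, so FOLLOW(Q) ⊇ FOLLOW(S') = {y}. Thus FOLLOW(Q) = {y}.
FOLLOW(T'): in Q->S T', the suffix after T' is empty, so FOLLOW(T') ⊇ FOLLOW(Q) = {y}; in S'->T' a, T' is followed by a with FIRST {a}. Thus FOLLOW(T') = {a, y}.
FOLLOW(T): in T->S T a, T is followed by a with FIRST {a}; in S->Q T, the suffix after T is empty, so FOLLOW(T) ⊇ FOLLOW(S) = {$, a, y}; in T'->T a, T is followed by a with FIRST {a}. Thus FOLLOW(T) = {$, a, y}.
FOLLOW(S): in T->y S a S (occurrence 1), S is followed by a S with FIRST {a}; in T->y S a S (occurrence 2), the suffix after S is empty, so FOLLOW(S) ⊇ FOLLOW(T) = {$, a, y}; in T->S T a, S is followed by T a with FIRST {y}; in Q->S T', S is followed by T' with FIRST {y}. Thus FOLLOW(S) = {$, a, y}.

{$, a, y}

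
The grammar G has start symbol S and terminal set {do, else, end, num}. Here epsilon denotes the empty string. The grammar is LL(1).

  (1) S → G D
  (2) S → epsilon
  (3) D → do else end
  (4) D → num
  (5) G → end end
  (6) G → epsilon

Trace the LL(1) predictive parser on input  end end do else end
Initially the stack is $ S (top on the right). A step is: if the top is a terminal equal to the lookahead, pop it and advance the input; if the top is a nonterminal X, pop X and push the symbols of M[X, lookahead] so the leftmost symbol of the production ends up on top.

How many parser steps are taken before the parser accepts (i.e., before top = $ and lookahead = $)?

step 1: stack=$ S  input=end end do else end $  — expand S → G D
step 2: stack=$ D G  input=end end do else end $  — expand G → end end
step 3: stack=$ D end end  input=end end do else end $  — match end
step 4: stack=$ D end  input=end do else end $  — match end
step 5: stack=$ D  input=do else end $  — expand D → do else end
step 6: stack=$ end else do  input=do else end $  — match do
step 7: stack=$ end else  input=else end $  — match else
step 8: stack=$ end  input=end $  — match end
Accept reached after 8 steps.

8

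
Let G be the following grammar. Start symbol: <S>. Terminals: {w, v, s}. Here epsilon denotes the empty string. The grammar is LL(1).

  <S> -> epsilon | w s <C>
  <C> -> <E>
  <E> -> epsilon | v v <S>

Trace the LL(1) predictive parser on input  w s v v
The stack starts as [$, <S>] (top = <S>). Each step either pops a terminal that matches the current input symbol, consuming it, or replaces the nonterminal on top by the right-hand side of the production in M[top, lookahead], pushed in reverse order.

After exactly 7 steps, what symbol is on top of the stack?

     Stack      Input      Action
  1  $ <S>      w s v v $  expand <S> -> w s <C>
  2  $ <C> s w  w s v v $  match w
  3  $ <C> s    s v v $    match s
  4  $ <C>      v v $      expand <C> -> <E>
  5  $ <E>      v v $      expand <E> -> v v <S>
  6  $ <S> v v  v v $      match v
  7  $ <S> v    v $        match v
Stack after step 7: $ <S> (top = <S>).

<S>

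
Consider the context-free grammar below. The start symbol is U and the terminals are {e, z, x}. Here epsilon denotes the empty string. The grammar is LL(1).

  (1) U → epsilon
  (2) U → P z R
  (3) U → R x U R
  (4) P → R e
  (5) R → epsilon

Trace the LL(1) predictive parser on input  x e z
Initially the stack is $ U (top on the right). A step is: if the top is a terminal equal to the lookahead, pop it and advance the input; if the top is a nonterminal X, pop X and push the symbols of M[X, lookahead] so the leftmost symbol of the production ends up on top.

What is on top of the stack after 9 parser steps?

     Stack        Input    Action
  1  $ U          x e z $  expand U → R x U R
  2  $ R U x R    x e z $  expand R → epsilon
  3  $ R U x      x e z $  match x
  4  $ R U        e z $    expand U → P z R
  5  $ R R z P    e z $    expand P → R e
  6  $ R R z e R  e z $    expand R → epsilon
  7  $ R R z e    e z $    match e
  8  $ R R z      z $      match z
  9  $ R R        $        expand R → epsilon
Stack after step 9: $ R (top = R).

R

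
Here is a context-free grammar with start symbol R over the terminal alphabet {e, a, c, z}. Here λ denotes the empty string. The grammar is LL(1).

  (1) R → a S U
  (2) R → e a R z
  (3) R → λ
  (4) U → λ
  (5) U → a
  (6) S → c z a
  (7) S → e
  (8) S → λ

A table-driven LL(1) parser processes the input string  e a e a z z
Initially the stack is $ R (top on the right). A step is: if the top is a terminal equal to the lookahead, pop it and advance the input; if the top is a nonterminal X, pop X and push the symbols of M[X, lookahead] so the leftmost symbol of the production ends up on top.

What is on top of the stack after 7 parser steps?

     Stack        Input          Action
  1  $ R          e a e a z z $  expand R → e a R z
  2  $ z R a e    e a e a z z $  match e
  3  $ z R a      a e a z z $    match a
  4  $ z R        e a z z $      expand R → e a R z
  5  $ z z R a e  e a z z $      match e
  6  $ z z R a    a z z $        match a
  7  $ z z R      z z $          expand R → λ
Stack after step 7: $ z z (top = z).

z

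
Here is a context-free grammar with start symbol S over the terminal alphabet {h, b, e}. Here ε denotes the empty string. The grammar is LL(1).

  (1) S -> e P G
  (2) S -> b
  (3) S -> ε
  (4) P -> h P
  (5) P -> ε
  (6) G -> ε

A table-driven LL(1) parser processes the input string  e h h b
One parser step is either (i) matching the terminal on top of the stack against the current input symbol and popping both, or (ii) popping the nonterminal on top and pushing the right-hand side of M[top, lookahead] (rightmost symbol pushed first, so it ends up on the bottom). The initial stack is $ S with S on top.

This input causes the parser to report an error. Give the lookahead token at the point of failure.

step 1: stack=$ S  input=e h h b $  — expand S -> e P G
step 2: stack=$ G P e  input=e h h b $  — match e
step 3: stack=$ G P  input=h h b $  — expand P -> h P
step 4: stack=$ G P h  input=h h b $  — match h
step 5: stack=$ G P  input=h b $  — expand P -> h P
step 6: stack=$ G P h  input=h b $  — match h
step 7: stack=$ G P  input=b $  — error: M[P, b] is empty

b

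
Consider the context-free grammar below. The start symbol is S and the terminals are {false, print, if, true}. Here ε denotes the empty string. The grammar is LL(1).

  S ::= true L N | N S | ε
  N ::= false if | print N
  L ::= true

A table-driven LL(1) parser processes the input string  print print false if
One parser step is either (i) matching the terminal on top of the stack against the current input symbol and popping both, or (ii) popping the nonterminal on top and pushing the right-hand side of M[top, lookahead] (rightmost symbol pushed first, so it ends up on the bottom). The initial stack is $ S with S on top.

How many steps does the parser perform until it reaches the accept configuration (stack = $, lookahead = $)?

step 1: stack=$ S  input=print print false if $  — expand S ::= N S
step 2: stack=$ S N  input=print print false if $  — expand N ::= print N
step 3: stack=$ S N print  input=print print false if $  — match print
step 4: stack=$ S N  input=print false if $  — expand N ::= print N
step 5: stack=$ S N print  input=print false if $  — match print
step 6: stack=$ S N  input=false if $  — expand N ::= false if
step 7: stack=$ S if false  input=false if $  — match false
step 8: stack=$ S if  input=if $  — match if
step 9: stack=$ S  input=$  — expand S ::= ε
Accept reached after 9 steps.

9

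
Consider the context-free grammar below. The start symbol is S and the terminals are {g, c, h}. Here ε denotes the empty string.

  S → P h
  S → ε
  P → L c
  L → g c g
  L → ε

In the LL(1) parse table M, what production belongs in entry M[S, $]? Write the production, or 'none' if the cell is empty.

S → ε

FIRST(L): from L→g c g we get {g}; from L→ε we get {ε}. So FIRST(L) = {ε, g}.
FIRST(P): from P→L c we get {c, g}. So FIRST(P) = {c, g}.
FIRST(S): from S→P h we get {c, g}; from S→ε we get {ε}. So FIRST(S) = {ε, c, g}.
FOLLOW(S) includes $ since S is the start symbol.
FOLLOW(S): S appears on no right-hand side. Thus FOLLOW(S) = {$}.
For S → P h: FIRST(P h) = {c, g}, so it goes in M[S, t] for t ∈ {c, g}.
For S → ε: FIRST(ε) = {ε}, so it goes in M[S, t] for t ∈ {}; since ε ∈ FIRST, also for every t ∈ FOLLOW(S) = {$}.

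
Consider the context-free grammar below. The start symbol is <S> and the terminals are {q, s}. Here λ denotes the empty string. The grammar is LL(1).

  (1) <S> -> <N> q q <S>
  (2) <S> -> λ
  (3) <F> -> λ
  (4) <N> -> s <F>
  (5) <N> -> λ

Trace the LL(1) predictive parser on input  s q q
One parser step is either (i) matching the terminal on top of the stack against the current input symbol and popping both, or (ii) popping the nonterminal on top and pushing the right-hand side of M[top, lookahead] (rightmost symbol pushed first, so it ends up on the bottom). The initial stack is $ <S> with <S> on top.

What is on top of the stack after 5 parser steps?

q

     Stack            Input    Action
  1  $ <S>            s q q $  expand <S> -> <N> q q <S>
  2  $ <S> q q <N>    s q q $  expand <N> -> s <F>
  3  $ <S> q q <F> s  s q q $  match s
  4  $ <S> q q <F>    q q $    expand <F> -> λ
  5  $ <S> q q        q q $    match q
Stack after step 5: $ <S> q (top = q).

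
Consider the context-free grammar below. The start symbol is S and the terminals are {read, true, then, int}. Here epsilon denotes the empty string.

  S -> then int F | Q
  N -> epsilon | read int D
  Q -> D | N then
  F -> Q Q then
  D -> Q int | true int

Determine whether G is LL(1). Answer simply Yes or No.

FIRST(S) = {read, then, true}
FIRST(N) = {epsilon, read}
FIRST(Q) = {read, then, true}
FIRST(F) = {read, then, true}
FIRST(D) = {read, then, true}
FOLLOW(S) = {$}
FOLLOW(N) = {then}
FOLLOW(Q) = {$, int, read, then, true}
FOLLOW(F) = {$}
FOLLOW(D) = {$, int, read, then, true}
Cell M[D, true] receives both D -> Q int and D -> true int — the grammar is not LL(1).

No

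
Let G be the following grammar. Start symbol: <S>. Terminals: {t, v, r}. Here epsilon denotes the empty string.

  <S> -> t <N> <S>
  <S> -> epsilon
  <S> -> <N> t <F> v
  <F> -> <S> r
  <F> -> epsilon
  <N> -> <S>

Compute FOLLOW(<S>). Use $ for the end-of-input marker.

{$, r, t}

FIRST(<S>): from <S>->t <N> <S> we get {t}; from <S>->epsilon we get {epsilon}; from <S>-><N> t <F> v we get {t}. So FIRST(<S>) = {epsilon, t}.
FIRST(<F>): from <F>-><S> r we get {r, t}; from <F>->epsilon we get {epsilon}. So FIRST(<F>) = {epsilon, r, t}.
FIRST(<N>): from <N>-><S> we get {epsilon, t}. So FIRST(<N>) = {epsilon, t}.
FOLLOW(<S>) includes $ since <S> is the start symbol.
FOLLOW(<F>): in <S>-><N> t <F> v, <F> is followed by v with FIRST {v}. Thus FOLLOW(<F>) = {v}.
FOLLOW(<S>): in <S>->t <N> <S>, the suffix after <S> is empty (adds nothing new); in <F>-><S> r, <S> is followed by r with FIRST {r}; in <N>-><S>, the suffix after <S> is empty, so FOLLOW(<S>) ⊇ FOLLOW(<N>) = {$, r, t}. Thus FOLLOW(<S>) = {$, r, t}.
FOLLOW(<N>): in <S>->t <N> <S>, <N> is followed by <S> with FIRST {epsilon, t}; in <S>->t <N> <S>, the suffix after <N> is nullable, so FOLLOW(<N>) ⊇ FOLLOW(<S>) = {$, r, t}; in <S>-><N> t <F> v, <N> is followed by t <F> v with FIRST {t}. Thus FOLLOW(<N>) = {$, r, t}.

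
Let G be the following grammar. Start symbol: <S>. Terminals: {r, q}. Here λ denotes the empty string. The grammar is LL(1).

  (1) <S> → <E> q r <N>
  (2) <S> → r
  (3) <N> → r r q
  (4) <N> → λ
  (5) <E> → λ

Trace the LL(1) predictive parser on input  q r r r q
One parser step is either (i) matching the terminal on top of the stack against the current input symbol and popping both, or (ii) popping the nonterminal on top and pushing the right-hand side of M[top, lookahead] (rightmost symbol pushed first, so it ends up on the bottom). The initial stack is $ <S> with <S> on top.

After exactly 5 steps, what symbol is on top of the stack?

r

     Stack          Input        Action
  1  $ <S>          q r r r q $  expand <S> → <E> q r <N>
  2  $ <N> r q <E>  q r r r q $  expand <E> → λ
  3  $ <N> r q      q r r r q $  match q
  4  $ <N> r        r r r q $    match r
  5  $ <N>          r r q $      expand <N> → r r q
Stack after step 5: $ q r r (top = r).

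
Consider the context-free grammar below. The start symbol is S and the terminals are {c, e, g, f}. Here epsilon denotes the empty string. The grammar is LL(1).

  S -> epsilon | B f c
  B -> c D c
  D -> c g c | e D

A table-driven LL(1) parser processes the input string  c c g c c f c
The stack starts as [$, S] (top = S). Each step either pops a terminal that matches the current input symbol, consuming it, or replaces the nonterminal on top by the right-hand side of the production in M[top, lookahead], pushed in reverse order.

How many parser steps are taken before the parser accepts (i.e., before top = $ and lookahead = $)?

10

      Stack          Input            Action
   1  $ S            c c g c c f c $  expand S -> B f c
   2  $ c f B        c c g c c f c $  expand B -> c D c
   3  $ c f c D c    c c g c c f c $  match c
   4  $ c f c D      c g c c f c $    expand D -> c g c
   5  $ c f c c g c  c g c c f c $    match c
   6  $ c f c c g    g c c f c $      match g
   7  $ c f c c      c c f c $        match c
   8  $ c f c        c f c $          match c
   9  $ c f          f c $            match f
  10  $ c            c $              match c
Accept reached after 10 steps.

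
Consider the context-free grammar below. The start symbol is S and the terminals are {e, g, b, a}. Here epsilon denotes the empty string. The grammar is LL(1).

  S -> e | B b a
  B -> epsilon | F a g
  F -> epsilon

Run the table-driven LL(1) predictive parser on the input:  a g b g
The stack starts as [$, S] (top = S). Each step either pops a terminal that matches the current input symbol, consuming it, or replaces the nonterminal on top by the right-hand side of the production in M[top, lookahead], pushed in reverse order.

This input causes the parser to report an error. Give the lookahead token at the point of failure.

g

step 1: stack=$ S  input=a g b g $  — expand S -> B b a
step 2: stack=$ a b B  input=a g b g $  — expand B -> F a g
step 3: stack=$ a b g a F  input=a g b g $  — expand F -> epsilon
step 4: stack=$ a b g a  input=a g b g $  — match a
step 5: stack=$ a b g  input=g b g $  — match g
step 6: stack=$ a b  input=b g $  — match b
step 7: stack=$ a  input=g $  — error: top is terminal a but lookahead is g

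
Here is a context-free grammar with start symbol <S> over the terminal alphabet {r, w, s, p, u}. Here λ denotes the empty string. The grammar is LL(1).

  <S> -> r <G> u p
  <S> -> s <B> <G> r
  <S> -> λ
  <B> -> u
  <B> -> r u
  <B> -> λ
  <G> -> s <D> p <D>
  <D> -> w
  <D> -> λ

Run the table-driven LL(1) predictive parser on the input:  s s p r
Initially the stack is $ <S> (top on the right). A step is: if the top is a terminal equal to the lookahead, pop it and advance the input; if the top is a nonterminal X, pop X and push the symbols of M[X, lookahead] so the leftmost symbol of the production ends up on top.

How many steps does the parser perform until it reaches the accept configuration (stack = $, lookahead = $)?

step 1: stack=$ <S>  input=s s p r $  — expand <S> -> s <B> <G> r
step 2: stack=$ r <G> <B> s  input=s s p r $  — match s
step 3: stack=$ r <G> <B>  input=s p r $  — expand <B> -> λ
step 4: stack=$ r <G>  input=s p r $  — expand <G> -> s <D> p <D>
step 5: stack=$ r <D> p <D> s  input=s p r $  — match s
step 6: stack=$ r <D> p <D>  input=p r $  — expand <D> -> λ
step 7: stack=$ r <D> p  input=p r $  — match p
step 8: stack=$ r <D>  input=r $  — expand <D> -> λ
step 9: stack=$ r  input=r $  — match r
Accept reached after 9 steps.

9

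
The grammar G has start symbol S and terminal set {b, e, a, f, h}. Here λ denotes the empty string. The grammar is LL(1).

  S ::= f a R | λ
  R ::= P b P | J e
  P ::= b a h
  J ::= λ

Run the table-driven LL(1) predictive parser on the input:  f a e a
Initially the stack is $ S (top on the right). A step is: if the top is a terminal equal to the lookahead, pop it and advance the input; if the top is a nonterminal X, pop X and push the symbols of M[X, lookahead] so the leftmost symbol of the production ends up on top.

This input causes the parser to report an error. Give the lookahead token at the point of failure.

step 1: stack=$ S  input=f a e a $  — expand S ::= f a R
step 2: stack=$ R a f  input=f a e a $  — match f
step 3: stack=$ R a  input=a e a $  — match a
step 4: stack=$ R  input=e a $  — expand R ::= J e
step 5: stack=$ e J  input=e a $  — expand J ::= λ
step 6: stack=$ e  input=e a $  — match e
step 7: stack=$  input=a $  — error: stack empty but input remains

a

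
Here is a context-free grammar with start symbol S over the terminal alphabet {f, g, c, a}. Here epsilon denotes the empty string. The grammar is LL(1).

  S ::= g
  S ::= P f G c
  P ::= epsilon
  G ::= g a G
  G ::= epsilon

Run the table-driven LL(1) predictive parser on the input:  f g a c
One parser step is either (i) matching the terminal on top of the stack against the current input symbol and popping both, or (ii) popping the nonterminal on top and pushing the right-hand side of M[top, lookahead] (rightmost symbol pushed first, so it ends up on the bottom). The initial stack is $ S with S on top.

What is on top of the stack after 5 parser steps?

     Stack      Input      Action
  1  $ S        f g a c $  expand S ::= P f G c
  2  $ c G f P  f g a c $  expand P ::= epsilon
  3  $ c G f    f g a c $  match f
  4  $ c G      g a c $    expand G ::= g a G
  5  $ c G a g  g a c $    match g
Stack after step 5: $ c G a (top = a).

a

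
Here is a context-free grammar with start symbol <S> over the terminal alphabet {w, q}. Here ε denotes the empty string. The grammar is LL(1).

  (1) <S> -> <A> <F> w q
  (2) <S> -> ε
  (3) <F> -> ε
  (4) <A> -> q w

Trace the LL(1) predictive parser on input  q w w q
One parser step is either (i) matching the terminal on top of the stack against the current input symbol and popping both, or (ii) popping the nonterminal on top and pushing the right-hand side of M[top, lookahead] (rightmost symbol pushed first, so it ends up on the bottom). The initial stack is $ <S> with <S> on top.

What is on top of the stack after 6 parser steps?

q

step 1: stack=$ <S>  input=q w w q $  — expand <S> -> <A> <F> w q
step 2: stack=$ q w <F> <A>  input=q w w q $  — expand <A> -> q w
step 3: stack=$ q w <F> w q  input=q w w q $  — match q
step 4: stack=$ q w <F> w  input=w w q $  — match w
step 5: stack=$ q w <F>  input=w q $  — expand <F> -> ε
step 6: stack=$ q w  input=w q $  — match w
Stack after step 6: $ q (top = q).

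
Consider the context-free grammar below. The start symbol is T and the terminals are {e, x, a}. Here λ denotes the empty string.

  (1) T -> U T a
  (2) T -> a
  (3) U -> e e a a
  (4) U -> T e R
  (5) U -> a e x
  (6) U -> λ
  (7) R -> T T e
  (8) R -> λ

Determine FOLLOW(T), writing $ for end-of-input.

FIRST(T): from T->U T a we get {a, e}; from T->a we get {a}. So FIRST(T) = {a, e}.
FIRST(U): from U->e e a a we get {e}; from U->T e R we get {a, e}; from U->a e x we get {a}; from U->λ we get {λ}. So FIRST(U) = {λ, a, e}.
FIRST(R): from R->T T e we get {a, e}; from R->λ we get {λ}. So FIRST(R) = {λ, a, e}.
FOLLOW(T) includes $ since T is the start symbol.
FOLLOW(T): in T->U T a, T is followed by a with FIRST {a}; in U->T e R, T is followed by e R with FIRST {e}; in R->T T e (occurrence 1), T is followed by T e with FIRST {a, e}; in R->T T e (occurrence 2), T is followed by e with FIRST {e}. Thus FOLLOW(T) = {$, a, e}.
FOLLOW(U): in T->U T a, U is followed by T a with FIRST {a, e}. Thus FOLLOW(U) = {a, e}.
FOLLOW(R): in U->T e R, the suffix after R is empty, so FOLLOW(R) ⊇ FOLLOW(U) = {a, e}. Thus FOLLOW(R) = {a, e}.

{$, a, e}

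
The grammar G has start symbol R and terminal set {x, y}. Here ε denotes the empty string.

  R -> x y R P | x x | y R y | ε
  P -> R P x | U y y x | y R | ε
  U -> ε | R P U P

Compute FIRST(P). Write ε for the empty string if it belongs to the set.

FIRST(R) = {ε, x, y}
FIRST(P) = {ε, x, y}  (via R P x, U y y x)
FIRST(U) = {ε, x, y}  (via R P U P)

{ε, x, y}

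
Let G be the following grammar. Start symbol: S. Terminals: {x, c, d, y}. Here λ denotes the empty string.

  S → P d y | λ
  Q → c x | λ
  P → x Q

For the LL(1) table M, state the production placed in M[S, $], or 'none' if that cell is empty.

S → λ

FIRST(Q) = {λ, c}
FIRST(P) = {x}
FIRST(S) = {λ, x}  (via P d y)
FOLLOW(S) includes $ since S is the start symbol.
FOLLOW(S): S appears on no right-hand side. Thus FOLLOW(S) = {$}.
For S → P d y: FIRST(P d y) = {x}, so it goes in M[S, t] for t ∈ {x}.
For S → λ: FIRST(λ) = {λ}, so it goes in M[S, t] for t ∈ {}; since λ ∈ FIRST, also for every t ∈ FOLLOW(S) = {$}.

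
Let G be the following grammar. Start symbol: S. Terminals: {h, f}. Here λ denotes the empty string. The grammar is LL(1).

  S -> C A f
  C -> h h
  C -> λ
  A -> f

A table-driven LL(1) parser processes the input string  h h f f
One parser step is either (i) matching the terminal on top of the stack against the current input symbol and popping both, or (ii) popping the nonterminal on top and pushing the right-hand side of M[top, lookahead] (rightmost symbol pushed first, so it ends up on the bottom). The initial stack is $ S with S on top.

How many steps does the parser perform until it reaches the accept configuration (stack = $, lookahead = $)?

7

step 1: stack=$ S  input=h h f f $  — expand S -> C A f
step 2: stack=$ f A C  input=h h f f $  — expand C -> h h
step 3: stack=$ f A h h  input=h h f f $  — match h
step 4: stack=$ f A h  input=h f f $  — match h
step 5: stack=$ f A  input=f f $  — expand A -> f
step 6: stack=$ f f  input=f f $  — match f
step 7: stack=$ f  input=f $  — match f
Accept reached after 7 steps.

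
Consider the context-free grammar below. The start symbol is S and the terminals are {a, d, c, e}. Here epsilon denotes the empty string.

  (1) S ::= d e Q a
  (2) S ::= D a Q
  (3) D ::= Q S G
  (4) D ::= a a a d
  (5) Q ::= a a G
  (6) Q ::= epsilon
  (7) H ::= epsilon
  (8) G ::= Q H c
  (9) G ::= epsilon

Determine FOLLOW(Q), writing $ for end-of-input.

{$, a, c, d}

FIRST(Q) = {epsilon, a}
FIRST(H) = {epsilon}
FIRST(G) = {epsilon, a, c}  (via Q H c)
FIRST(S) = {a, d}  (via D a Q)
FIRST(D) = {a, d}  (via Q S G)
FOLLOW(S) includes $ since S is the start symbol.
FOLLOW(D): in S::=D a Q, D is followed by a Q with FIRST {a}. Thus FOLLOW(D) = {a}.
FOLLOW(S): in D::=Q S G, S is followed by G with FIRST {epsilon, a, c}; in D::=Q S G, the suffix after S is nullable, so FOLLOW(S) ⊇ FOLLOW(D) = {a}. Thus FOLLOW(S) = {$, a, c}.
FOLLOW(Q): in S::=d e Q a, Q is followed by a with FIRST {a}; in S::=D a Q, the suffix after Q is empty, so FOLLOW(Q) ⊇ FOLLOW(S) = {$, a, c}; in D::=Q S G, Q is followed by S G with FIRST {a, d}; in G::=Q H c, Q is followed by H c with FIRST {c}. Thus FOLLOW(Q) = {$, a, c, d}.
FOLLOW(H): in G::=Q H c, H is followed by c with FIRST {c}. Thus FOLLOW(H) = {c}.
FOLLOW(G): in D::=Q S G, the suffix after G is empty, so FOLLOW(G) ⊇ FOLLOW(D) = {a}; in Q::=a a G, the suffix after G is empty, so FOLLOW(G) ⊇ FOLLOW(Q) = {$, a, c, d}. Thus FOLLOW(G) = {$, a, c, d}.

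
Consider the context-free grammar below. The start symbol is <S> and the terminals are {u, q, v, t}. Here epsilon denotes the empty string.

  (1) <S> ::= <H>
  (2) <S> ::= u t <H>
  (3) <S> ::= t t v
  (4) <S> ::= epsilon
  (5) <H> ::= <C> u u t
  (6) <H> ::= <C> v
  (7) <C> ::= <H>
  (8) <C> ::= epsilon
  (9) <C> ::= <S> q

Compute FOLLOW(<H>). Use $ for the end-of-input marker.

{$, q, u, v}

FIRST(<S>): from <S>::=<H> we get {q, t, u, v}; from <S>::=u t <H> we get {u}; from <S>::=t t v we get {t}; from <S>::=epsilon we get {epsilon}. So FIRST(<S>) = {epsilon, q, t, u, v}.
FIRST(<H>): from <H>::=<C> u u t we get {q, t, u, v}; from <H>::=<C> v we get {q, t, u, v}. So FIRST(<H>) = {q, t, u, v}.
FIRST(<C>): from <C>::=<H> we get {q, t, u, v}; from <C>::=epsilon we get {epsilon}; from <C>::=<S> q we get {q, t, u, v}. So FIRST(<C>) = {epsilon, q, t, u, v}.
FOLLOW(<S>) includes $ since <S> is the start symbol.
FOLLOW(<S>): in <C>::=<S> q, <S> is followed by q with FIRST {q}. Thus FOLLOW(<S>) = {$, q}.
FOLLOW(<C>): in <H>::=<C> u u t, <C> is followed by u u t with FIRST {u}; in <H>::=<C> v, <C> is followed by v with FIRST {v}. Thus FOLLOW(<C>) = {u, v}.
FOLLOW(<H>): in <S>::=<H>, the suffix after <H> is empty, so FOLLOW(<H>) ⊇ FOLLOW(<S>) = {$, q}; in <S>::=u t <H>, the suffix after <H> is empty, so FOLLOW(<H>) ⊇ FOLLOW(<S>) = {$, q}; in <C>::=<H>, the suffix after <H> is empty, so FOLLOW(<H>) ⊇ FOLLOW(<C>) = {u, v}. Thus FOLLOW(<H>) = {$, q, u, v}.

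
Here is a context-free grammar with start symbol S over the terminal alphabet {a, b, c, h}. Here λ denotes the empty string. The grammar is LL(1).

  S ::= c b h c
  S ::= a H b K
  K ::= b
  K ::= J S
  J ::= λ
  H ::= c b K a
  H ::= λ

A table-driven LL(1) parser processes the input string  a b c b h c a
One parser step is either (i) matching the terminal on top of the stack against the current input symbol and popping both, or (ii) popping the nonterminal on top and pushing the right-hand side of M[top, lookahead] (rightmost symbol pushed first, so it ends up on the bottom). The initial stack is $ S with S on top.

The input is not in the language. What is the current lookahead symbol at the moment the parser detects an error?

a

step 1: stack=$ S  input=a b c b h c a $  — expand S ::= a H b K
step 2: stack=$ K b H a  input=a b c b h c a $  — match a
step 3: stack=$ K b H  input=b c b h c a $  — expand H ::= λ
step 4: stack=$ K b  input=b c b h c a $  — match b
step 5: stack=$ K  input=c b h c a $  — expand K ::= J S
step 6: stack=$ S J  input=c b h c a $  — expand J ::= λ
step 7: stack=$ S  input=c b h c a $  — expand S ::= c b h c
step 8: stack=$ c h b c  input=c b h c a $  — match c
step 9: stack=$ c h b  input=b h c a $  — match b
step 10: stack=$ c h  input=h c a $  — match h
step 11: stack=$ c  input=c a $  — match c
step 12: stack=$  input=a $  — error: stack empty but input remains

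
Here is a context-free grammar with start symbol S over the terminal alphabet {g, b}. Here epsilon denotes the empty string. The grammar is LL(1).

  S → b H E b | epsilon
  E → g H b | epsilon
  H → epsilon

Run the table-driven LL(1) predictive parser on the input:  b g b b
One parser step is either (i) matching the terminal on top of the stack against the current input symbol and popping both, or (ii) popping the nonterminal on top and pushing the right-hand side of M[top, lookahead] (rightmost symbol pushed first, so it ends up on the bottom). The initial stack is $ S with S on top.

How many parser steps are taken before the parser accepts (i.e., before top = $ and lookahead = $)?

     Stack      Input      Action
  1  $ S        b g b b $  expand S → b H E b
  2  $ b E H b  b g b b $  match b
  3  $ b E H    g b b $    expand H → epsilon
  4  $ b E      g b b $    expand E → g H b
  5  $ b b H g  g b b $    match g
  6  $ b b H    b b $      expand H → epsilon
  7  $ b b      b b $      match b
  8  $ b        b $        match b
Accept reached after 8 steps.

8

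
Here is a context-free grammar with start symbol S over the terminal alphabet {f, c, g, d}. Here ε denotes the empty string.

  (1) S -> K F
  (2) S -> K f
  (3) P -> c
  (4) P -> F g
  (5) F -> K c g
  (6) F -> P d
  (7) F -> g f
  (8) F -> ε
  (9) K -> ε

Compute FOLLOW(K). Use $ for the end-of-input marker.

FIRST(K): from K->ε we get {ε}. So FIRST(K) = {ε}.
FIRST(S): from S->K F we get {ε, c, g}; from S->K f we get {f}. So FIRST(S) = {ε, c, f, g}.
FIRST(P): from P->c we get {c}; from P->F g we get {c, g}. So FIRST(P) = {c, g}.
FIRST(F): from F->K c g we get {c}; from F->P d we get {c, g}; from F->g f we get {g}; from F->ε we get {ε}. So FIRST(F) = {ε, c, g}.
FOLLOW(S) includes $ since S is the start symbol.
FOLLOW(S): S appears on no right-hand side. Thus FOLLOW(S) = {$}.
FOLLOW(P): in F->P d, P is followed by d with FIRST {d}. Thus FOLLOW(P) = {d}.
FOLLOW(F): in S->K F, the suffix after F is empty, so FOLLOW(F) ⊇ FOLLOW(S) = {$}; in P->F g, F is followed by g with FIRST {g}. Thus FOLLOW(F) = {$, g}.
FOLLOW(K): in S->K F, K is followed by F with FIRST {ε, c, g}; in S->K F, the suffix after K is nullable, so FOLLOW(K) ⊇ FOLLOW(S) = {$}; in S->K f, K is followed by f with FIRST {f}; in F->K c g, K is followed by c g with FIRST {c}. Thus FOLLOW(K) = {$, c, f, g}.

{$, c, f, g}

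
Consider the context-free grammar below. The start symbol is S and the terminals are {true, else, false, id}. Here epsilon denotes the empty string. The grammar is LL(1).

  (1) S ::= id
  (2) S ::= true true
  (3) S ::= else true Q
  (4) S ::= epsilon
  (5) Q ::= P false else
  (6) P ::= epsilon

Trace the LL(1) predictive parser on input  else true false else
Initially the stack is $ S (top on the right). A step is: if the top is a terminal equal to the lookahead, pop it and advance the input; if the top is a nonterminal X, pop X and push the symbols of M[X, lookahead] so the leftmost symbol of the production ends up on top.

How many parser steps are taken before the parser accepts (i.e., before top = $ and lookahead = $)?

7

step 1: stack=$ S  input=else true false else $  — expand S ::= else true Q
step 2: stack=$ Q true else  input=else true false else $  — match else
step 3: stack=$ Q true  input=true false else $  — match true
step 4: stack=$ Q  input=false else $  — expand Q ::= P false else
step 5: stack=$ else false P  input=false else $  — expand P ::= epsilon
step 6: stack=$ else false  input=false else $  — match false
step 7: stack=$ else  input=else $  — match else
Accept reached after 7 steps.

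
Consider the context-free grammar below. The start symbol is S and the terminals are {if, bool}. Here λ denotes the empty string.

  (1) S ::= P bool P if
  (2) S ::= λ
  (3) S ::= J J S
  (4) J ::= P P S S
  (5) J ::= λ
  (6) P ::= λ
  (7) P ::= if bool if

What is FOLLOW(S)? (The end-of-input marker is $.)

FIRST(P): from P::=λ we get {λ}; from P::=if bool if we get {if}. So FIRST(P) = {λ, if}.
FIRST(S): from S::=P bool P if we get {bool, if}; from S::=λ we get {λ}; from S::=J J S we get {λ, bool, if}. So FIRST(S) = {λ, bool, if}.
FIRST(J): from J::=P P S S we get {λ, bool, if}; from J::=λ we get {λ}. So FIRST(J) = {λ, bool, if}.
FOLLOW(S) includes $ since S is the start symbol.
FOLLOW(S): in S::=J J S, the suffix after S is empty (adds nothing new); in J::=P P S S (occurrence 1), S is followed by S with FIRST {λ, bool, if}; in J::=P P S S (occurrence 1), the suffix after S is nullable, so FOLLOW(S) ⊇ FOLLOW(J) = {$, bool, if}; in J::=P P S S (occurrence 2), the suffix after S is empty, so FOLLOW(S) ⊇ FOLLOW(J) = {$, bool, if}. Thus FOLLOW(S) = {$, bool, if}.
FOLLOW(J): in S::=J J S (occurrence 1), J is followed by J S with FIRST {λ, bool, if}; in S::=J J S (occurrence 1), the suffix after J is nullable, so FOLLOW(J) ⊇ FOLLOW(S) = {$, bool, if}; in S::=J J S (occurrence 2), J is followed by S with FIRST {λ, bool, if}; in S::=J J S (occurrence 2), the suffix after J is nullable, so FOLLOW(J) ⊇ FOLLOW(S) = {$, bool, if}. Thus FOLLOW(J) = {$, bool, if}.
FOLLOW(P): in S::=P bool P if (occurrence 1), P is followed by bool P if with FIRST {bool}; in S::=P bool P if (occurrence 2), P is followed by if with FIRST {if}; in J::=P P S S (occurrence 1), P is followed by P S S with FIRST {λ, bool, if}; in J::=P P S S (occurrence 1), the suffix after P is nullable, so FOLLOW(P) ⊇ FOLLOW(J) = {$, bool, if}; in J::=P P S S (occurrence 2), P is followed by S S with FIRST {λ, bool, if}; in J::=P P S S (occurrence 2), the suffix after P is nullable, so FOLLOW(P) ⊇ FOLLOW(J) = {$, bool, if}. Thus FOLLOW(P) = {$, bool, if}.

{$, bool, if}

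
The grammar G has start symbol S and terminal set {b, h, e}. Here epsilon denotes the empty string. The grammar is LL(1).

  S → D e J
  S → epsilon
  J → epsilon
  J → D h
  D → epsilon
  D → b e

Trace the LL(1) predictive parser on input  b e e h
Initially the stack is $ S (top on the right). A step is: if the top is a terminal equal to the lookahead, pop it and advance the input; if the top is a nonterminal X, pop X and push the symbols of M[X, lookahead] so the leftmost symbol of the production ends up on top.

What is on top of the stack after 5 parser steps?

J

     Stack      Input      Action
  1  $ S        b e e h $  expand S → D e J
  2  $ J e D    b e e h $  expand D → b e
  3  $ J e e b  b e e h $  match b
  4  $ J e e    e e h $    match e
  5  $ J e      e h $      match e
Stack after step 5: $ J (top = J).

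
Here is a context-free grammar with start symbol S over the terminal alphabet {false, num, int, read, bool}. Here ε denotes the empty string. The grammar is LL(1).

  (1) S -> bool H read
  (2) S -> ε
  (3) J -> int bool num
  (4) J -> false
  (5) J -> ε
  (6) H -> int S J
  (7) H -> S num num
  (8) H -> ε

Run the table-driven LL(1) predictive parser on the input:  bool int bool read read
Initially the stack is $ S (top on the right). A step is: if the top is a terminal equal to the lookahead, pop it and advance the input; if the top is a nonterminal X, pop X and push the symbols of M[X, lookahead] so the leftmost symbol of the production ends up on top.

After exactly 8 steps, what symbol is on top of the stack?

     Stack                 Input                      Action
  1  $ S                   bool int bool read read $  expand S -> bool H read
  2  $ read H bool         bool int bool read read $  match bool
  3  $ read H              int bool read read $       expand H -> int S J
  4  $ read J S int        int bool read read $       match int
  5  $ read J S            bool read read $           expand S -> bool H read
  6  $ read J read H bool  bool read read $           match bool
  7  $ read J read H       read read $                expand H -> ε
  8  $ read J read         read read $                match read
Stack after step 8: $ read J (top = J).

J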